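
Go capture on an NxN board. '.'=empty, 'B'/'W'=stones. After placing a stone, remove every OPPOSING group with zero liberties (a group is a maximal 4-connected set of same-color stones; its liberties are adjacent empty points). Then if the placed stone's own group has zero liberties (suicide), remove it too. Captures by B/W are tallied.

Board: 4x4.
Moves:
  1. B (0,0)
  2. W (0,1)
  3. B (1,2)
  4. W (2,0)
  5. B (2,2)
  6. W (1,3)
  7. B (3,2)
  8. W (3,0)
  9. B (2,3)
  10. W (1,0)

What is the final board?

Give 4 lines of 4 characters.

Answer: .W..
W.BW
W.BB
W.B.

Derivation:
Move 1: B@(0,0) -> caps B=0 W=0
Move 2: W@(0,1) -> caps B=0 W=0
Move 3: B@(1,2) -> caps B=0 W=0
Move 4: W@(2,0) -> caps B=0 W=0
Move 5: B@(2,2) -> caps B=0 W=0
Move 6: W@(1,3) -> caps B=0 W=0
Move 7: B@(3,2) -> caps B=0 W=0
Move 8: W@(3,0) -> caps B=0 W=0
Move 9: B@(2,3) -> caps B=0 W=0
Move 10: W@(1,0) -> caps B=0 W=1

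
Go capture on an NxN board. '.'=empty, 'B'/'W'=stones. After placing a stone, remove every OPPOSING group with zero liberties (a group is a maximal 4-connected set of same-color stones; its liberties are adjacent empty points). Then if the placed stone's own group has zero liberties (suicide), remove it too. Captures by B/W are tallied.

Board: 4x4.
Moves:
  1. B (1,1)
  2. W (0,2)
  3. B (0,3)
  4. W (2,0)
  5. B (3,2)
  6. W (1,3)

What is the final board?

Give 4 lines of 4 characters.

Move 1: B@(1,1) -> caps B=0 W=0
Move 2: W@(0,2) -> caps B=0 W=0
Move 3: B@(0,3) -> caps B=0 W=0
Move 4: W@(2,0) -> caps B=0 W=0
Move 5: B@(3,2) -> caps B=0 W=0
Move 6: W@(1,3) -> caps B=0 W=1

Answer: ..W.
.B.W
W...
..B.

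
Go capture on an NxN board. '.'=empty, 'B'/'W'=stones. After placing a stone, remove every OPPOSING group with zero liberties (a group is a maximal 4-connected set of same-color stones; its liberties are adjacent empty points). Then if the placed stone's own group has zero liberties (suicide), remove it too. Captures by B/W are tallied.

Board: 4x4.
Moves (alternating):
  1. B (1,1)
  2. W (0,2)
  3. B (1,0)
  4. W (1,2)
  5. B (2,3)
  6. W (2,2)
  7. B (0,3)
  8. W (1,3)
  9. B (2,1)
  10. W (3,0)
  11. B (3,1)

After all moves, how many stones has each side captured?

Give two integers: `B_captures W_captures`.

Move 1: B@(1,1) -> caps B=0 W=0
Move 2: W@(0,2) -> caps B=0 W=0
Move 3: B@(1,0) -> caps B=0 W=0
Move 4: W@(1,2) -> caps B=0 W=0
Move 5: B@(2,3) -> caps B=0 W=0
Move 6: W@(2,2) -> caps B=0 W=0
Move 7: B@(0,3) -> caps B=0 W=0
Move 8: W@(1,3) -> caps B=0 W=1
Move 9: B@(2,1) -> caps B=0 W=1
Move 10: W@(3,0) -> caps B=0 W=1
Move 11: B@(3,1) -> caps B=0 W=1

Answer: 0 1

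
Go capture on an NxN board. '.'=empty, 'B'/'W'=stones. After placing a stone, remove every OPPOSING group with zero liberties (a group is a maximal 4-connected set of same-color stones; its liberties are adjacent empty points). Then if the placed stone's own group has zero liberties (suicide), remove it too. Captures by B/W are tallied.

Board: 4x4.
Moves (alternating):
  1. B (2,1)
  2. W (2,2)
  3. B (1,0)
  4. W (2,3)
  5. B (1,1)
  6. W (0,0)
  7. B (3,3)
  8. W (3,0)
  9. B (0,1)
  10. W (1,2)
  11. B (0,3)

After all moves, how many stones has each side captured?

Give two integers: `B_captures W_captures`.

Move 1: B@(2,1) -> caps B=0 W=0
Move 2: W@(2,2) -> caps B=0 W=0
Move 3: B@(1,0) -> caps B=0 W=0
Move 4: W@(2,3) -> caps B=0 W=0
Move 5: B@(1,1) -> caps B=0 W=0
Move 6: W@(0,0) -> caps B=0 W=0
Move 7: B@(3,3) -> caps B=0 W=0
Move 8: W@(3,0) -> caps B=0 W=0
Move 9: B@(0,1) -> caps B=1 W=0
Move 10: W@(1,2) -> caps B=1 W=0
Move 11: B@(0,3) -> caps B=1 W=0

Answer: 1 0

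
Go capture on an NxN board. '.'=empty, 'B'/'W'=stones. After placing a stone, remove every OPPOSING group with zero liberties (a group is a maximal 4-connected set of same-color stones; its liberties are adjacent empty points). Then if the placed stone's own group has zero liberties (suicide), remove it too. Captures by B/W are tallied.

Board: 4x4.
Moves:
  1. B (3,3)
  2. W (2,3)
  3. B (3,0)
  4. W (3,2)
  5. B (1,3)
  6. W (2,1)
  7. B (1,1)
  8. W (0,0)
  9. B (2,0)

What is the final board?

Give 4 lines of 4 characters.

Move 1: B@(3,3) -> caps B=0 W=0
Move 2: W@(2,3) -> caps B=0 W=0
Move 3: B@(3,0) -> caps B=0 W=0
Move 4: W@(3,2) -> caps B=0 W=1
Move 5: B@(1,3) -> caps B=0 W=1
Move 6: W@(2,1) -> caps B=0 W=1
Move 7: B@(1,1) -> caps B=0 W=1
Move 8: W@(0,0) -> caps B=0 W=1
Move 9: B@(2,0) -> caps B=0 W=1

Answer: W...
.B.B
BW.W
B.W.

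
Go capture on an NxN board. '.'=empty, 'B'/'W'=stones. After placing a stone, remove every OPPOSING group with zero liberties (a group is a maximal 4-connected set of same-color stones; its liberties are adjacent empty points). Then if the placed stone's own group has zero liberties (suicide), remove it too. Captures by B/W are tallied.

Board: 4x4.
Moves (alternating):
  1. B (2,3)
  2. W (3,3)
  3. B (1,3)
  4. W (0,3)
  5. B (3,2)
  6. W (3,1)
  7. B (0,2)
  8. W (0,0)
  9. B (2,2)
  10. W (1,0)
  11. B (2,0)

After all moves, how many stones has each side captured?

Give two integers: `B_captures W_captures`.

Answer: 2 0

Derivation:
Move 1: B@(2,3) -> caps B=0 W=0
Move 2: W@(3,3) -> caps B=0 W=0
Move 3: B@(1,3) -> caps B=0 W=0
Move 4: W@(0,3) -> caps B=0 W=0
Move 5: B@(3,2) -> caps B=1 W=0
Move 6: W@(3,1) -> caps B=1 W=0
Move 7: B@(0,2) -> caps B=2 W=0
Move 8: W@(0,0) -> caps B=2 W=0
Move 9: B@(2,2) -> caps B=2 W=0
Move 10: W@(1,0) -> caps B=2 W=0
Move 11: B@(2,0) -> caps B=2 W=0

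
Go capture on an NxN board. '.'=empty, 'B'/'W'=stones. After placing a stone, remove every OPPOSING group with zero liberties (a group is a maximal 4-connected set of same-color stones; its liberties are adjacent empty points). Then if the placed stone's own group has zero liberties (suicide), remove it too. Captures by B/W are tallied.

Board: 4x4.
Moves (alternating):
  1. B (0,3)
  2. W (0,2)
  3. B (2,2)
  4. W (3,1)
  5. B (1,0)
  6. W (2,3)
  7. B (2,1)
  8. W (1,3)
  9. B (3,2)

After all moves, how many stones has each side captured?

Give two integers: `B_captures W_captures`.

Answer: 0 1

Derivation:
Move 1: B@(0,3) -> caps B=0 W=0
Move 2: W@(0,2) -> caps B=0 W=0
Move 3: B@(2,2) -> caps B=0 W=0
Move 4: W@(3,1) -> caps B=0 W=0
Move 5: B@(1,0) -> caps B=0 W=0
Move 6: W@(2,3) -> caps B=0 W=0
Move 7: B@(2,1) -> caps B=0 W=0
Move 8: W@(1,3) -> caps B=0 W=1
Move 9: B@(3,2) -> caps B=0 W=1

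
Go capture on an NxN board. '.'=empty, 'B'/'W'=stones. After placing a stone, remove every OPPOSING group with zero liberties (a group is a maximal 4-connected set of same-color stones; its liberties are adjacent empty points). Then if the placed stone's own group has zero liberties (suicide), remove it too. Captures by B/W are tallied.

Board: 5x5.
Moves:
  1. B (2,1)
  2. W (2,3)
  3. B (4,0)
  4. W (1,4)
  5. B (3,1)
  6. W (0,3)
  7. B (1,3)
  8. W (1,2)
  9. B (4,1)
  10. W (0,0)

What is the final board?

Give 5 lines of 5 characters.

Answer: W..W.
..W.W
.B.W.
.B...
BB...

Derivation:
Move 1: B@(2,1) -> caps B=0 W=0
Move 2: W@(2,3) -> caps B=0 W=0
Move 3: B@(4,0) -> caps B=0 W=0
Move 4: W@(1,4) -> caps B=0 W=0
Move 5: B@(3,1) -> caps B=0 W=0
Move 6: W@(0,3) -> caps B=0 W=0
Move 7: B@(1,3) -> caps B=0 W=0
Move 8: W@(1,2) -> caps B=0 W=1
Move 9: B@(4,1) -> caps B=0 W=1
Move 10: W@(0,0) -> caps B=0 W=1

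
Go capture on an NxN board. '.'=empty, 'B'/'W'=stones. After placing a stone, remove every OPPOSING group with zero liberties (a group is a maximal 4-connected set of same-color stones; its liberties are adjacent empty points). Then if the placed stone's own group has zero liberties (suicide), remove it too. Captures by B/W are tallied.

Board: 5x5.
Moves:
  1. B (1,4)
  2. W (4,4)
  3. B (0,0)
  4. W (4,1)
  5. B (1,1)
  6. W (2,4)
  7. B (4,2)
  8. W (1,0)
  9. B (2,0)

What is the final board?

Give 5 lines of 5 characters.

Answer: B....
.B..B
B...W
.....
.WB.W

Derivation:
Move 1: B@(1,4) -> caps B=0 W=0
Move 2: W@(4,4) -> caps B=0 W=0
Move 3: B@(0,0) -> caps B=0 W=0
Move 4: W@(4,1) -> caps B=0 W=0
Move 5: B@(1,1) -> caps B=0 W=0
Move 6: W@(2,4) -> caps B=0 W=0
Move 7: B@(4,2) -> caps B=0 W=0
Move 8: W@(1,0) -> caps B=0 W=0
Move 9: B@(2,0) -> caps B=1 W=0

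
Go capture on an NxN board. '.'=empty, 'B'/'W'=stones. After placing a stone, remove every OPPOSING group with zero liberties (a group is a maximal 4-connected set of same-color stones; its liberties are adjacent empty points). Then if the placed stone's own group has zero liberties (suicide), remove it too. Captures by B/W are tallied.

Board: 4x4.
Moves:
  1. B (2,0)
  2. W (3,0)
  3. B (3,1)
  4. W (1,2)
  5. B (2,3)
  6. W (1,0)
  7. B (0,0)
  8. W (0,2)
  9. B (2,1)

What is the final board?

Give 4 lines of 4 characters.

Move 1: B@(2,0) -> caps B=0 W=0
Move 2: W@(3,0) -> caps B=0 W=0
Move 3: B@(3,1) -> caps B=1 W=0
Move 4: W@(1,2) -> caps B=1 W=0
Move 5: B@(2,3) -> caps B=1 W=0
Move 6: W@(1,0) -> caps B=1 W=0
Move 7: B@(0,0) -> caps B=1 W=0
Move 8: W@(0,2) -> caps B=1 W=0
Move 9: B@(2,1) -> caps B=1 W=0

Answer: B.W.
W.W.
BB.B
.B..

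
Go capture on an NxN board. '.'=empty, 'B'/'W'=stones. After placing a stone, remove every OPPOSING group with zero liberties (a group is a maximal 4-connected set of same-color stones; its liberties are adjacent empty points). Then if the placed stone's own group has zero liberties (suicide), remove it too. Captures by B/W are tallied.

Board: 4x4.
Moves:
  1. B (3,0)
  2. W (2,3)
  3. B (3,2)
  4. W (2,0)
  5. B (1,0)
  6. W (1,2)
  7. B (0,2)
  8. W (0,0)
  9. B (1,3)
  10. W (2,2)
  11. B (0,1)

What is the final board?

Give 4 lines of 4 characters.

Answer: .BB.
B.WB
W.WW
B.B.

Derivation:
Move 1: B@(3,0) -> caps B=0 W=0
Move 2: W@(2,3) -> caps B=0 W=0
Move 3: B@(3,2) -> caps B=0 W=0
Move 4: W@(2,0) -> caps B=0 W=0
Move 5: B@(1,0) -> caps B=0 W=0
Move 6: W@(1,2) -> caps B=0 W=0
Move 7: B@(0,2) -> caps B=0 W=0
Move 8: W@(0,0) -> caps B=0 W=0
Move 9: B@(1,3) -> caps B=0 W=0
Move 10: W@(2,2) -> caps B=0 W=0
Move 11: B@(0,1) -> caps B=1 W=0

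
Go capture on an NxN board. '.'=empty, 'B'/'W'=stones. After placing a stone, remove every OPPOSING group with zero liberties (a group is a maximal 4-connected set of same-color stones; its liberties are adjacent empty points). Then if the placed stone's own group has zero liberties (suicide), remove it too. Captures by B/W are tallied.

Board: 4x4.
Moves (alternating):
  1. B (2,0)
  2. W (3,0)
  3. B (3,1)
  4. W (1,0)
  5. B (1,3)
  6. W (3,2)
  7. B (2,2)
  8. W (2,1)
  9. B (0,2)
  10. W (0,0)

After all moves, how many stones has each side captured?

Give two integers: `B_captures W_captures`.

Move 1: B@(2,0) -> caps B=0 W=0
Move 2: W@(3,0) -> caps B=0 W=0
Move 3: B@(3,1) -> caps B=1 W=0
Move 4: W@(1,0) -> caps B=1 W=0
Move 5: B@(1,3) -> caps B=1 W=0
Move 6: W@(3,2) -> caps B=1 W=0
Move 7: B@(2,2) -> caps B=1 W=0
Move 8: W@(2,1) -> caps B=1 W=0
Move 9: B@(0,2) -> caps B=1 W=0
Move 10: W@(0,0) -> caps B=1 W=0

Answer: 1 0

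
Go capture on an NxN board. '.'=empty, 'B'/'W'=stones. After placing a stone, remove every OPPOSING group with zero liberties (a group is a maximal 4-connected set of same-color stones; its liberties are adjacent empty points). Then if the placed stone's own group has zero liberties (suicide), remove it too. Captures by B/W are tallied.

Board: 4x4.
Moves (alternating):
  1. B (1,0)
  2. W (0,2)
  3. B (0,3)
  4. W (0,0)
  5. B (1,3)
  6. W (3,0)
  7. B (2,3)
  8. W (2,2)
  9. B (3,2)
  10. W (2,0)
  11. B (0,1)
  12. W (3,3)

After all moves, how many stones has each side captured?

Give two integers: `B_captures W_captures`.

Move 1: B@(1,0) -> caps B=0 W=0
Move 2: W@(0,2) -> caps B=0 W=0
Move 3: B@(0,3) -> caps B=0 W=0
Move 4: W@(0,0) -> caps B=0 W=0
Move 5: B@(1,3) -> caps B=0 W=0
Move 6: W@(3,0) -> caps B=0 W=0
Move 7: B@(2,3) -> caps B=0 W=0
Move 8: W@(2,2) -> caps B=0 W=0
Move 9: B@(3,2) -> caps B=0 W=0
Move 10: W@(2,0) -> caps B=0 W=0
Move 11: B@(0,1) -> caps B=1 W=0
Move 12: W@(3,3) -> caps B=1 W=0

Answer: 1 0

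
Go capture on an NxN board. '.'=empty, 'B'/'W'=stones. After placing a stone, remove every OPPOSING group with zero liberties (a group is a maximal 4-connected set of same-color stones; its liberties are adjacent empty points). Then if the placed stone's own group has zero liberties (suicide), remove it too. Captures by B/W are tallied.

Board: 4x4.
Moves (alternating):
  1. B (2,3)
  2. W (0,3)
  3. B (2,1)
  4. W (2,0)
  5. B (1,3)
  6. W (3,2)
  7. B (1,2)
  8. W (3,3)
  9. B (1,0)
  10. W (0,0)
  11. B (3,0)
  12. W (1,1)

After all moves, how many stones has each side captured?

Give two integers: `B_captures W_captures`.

Move 1: B@(2,3) -> caps B=0 W=0
Move 2: W@(0,3) -> caps B=0 W=0
Move 3: B@(2,1) -> caps B=0 W=0
Move 4: W@(2,0) -> caps B=0 W=0
Move 5: B@(1,3) -> caps B=0 W=0
Move 6: W@(3,2) -> caps B=0 W=0
Move 7: B@(1,2) -> caps B=0 W=0
Move 8: W@(3,3) -> caps B=0 W=0
Move 9: B@(1,0) -> caps B=0 W=0
Move 10: W@(0,0) -> caps B=0 W=0
Move 11: B@(3,0) -> caps B=1 W=0
Move 12: W@(1,1) -> caps B=1 W=0

Answer: 1 0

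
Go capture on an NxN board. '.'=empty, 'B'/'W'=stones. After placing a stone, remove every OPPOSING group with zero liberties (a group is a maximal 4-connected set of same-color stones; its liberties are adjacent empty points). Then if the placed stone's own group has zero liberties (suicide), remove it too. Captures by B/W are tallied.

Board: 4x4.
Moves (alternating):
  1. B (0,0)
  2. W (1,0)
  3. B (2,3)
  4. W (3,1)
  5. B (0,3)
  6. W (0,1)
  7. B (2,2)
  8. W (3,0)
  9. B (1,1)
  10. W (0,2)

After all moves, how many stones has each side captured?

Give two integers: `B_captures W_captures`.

Answer: 0 1

Derivation:
Move 1: B@(0,0) -> caps B=0 W=0
Move 2: W@(1,0) -> caps B=0 W=0
Move 3: B@(2,3) -> caps B=0 W=0
Move 4: W@(3,1) -> caps B=0 W=0
Move 5: B@(0,3) -> caps B=0 W=0
Move 6: W@(0,1) -> caps B=0 W=1
Move 7: B@(2,2) -> caps B=0 W=1
Move 8: W@(3,0) -> caps B=0 W=1
Move 9: B@(1,1) -> caps B=0 W=1
Move 10: W@(0,2) -> caps B=0 W=1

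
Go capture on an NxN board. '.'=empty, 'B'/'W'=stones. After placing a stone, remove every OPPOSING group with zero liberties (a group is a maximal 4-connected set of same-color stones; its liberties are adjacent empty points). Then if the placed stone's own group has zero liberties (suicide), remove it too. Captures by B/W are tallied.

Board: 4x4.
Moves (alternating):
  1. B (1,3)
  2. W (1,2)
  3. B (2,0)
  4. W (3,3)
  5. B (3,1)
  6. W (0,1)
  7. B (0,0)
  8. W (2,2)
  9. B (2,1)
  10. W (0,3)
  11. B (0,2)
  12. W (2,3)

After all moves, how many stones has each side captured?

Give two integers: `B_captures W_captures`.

Answer: 1 0

Derivation:
Move 1: B@(1,3) -> caps B=0 W=0
Move 2: W@(1,2) -> caps B=0 W=0
Move 3: B@(2,0) -> caps B=0 W=0
Move 4: W@(3,3) -> caps B=0 W=0
Move 5: B@(3,1) -> caps B=0 W=0
Move 6: W@(0,1) -> caps B=0 W=0
Move 7: B@(0,0) -> caps B=0 W=0
Move 8: W@(2,2) -> caps B=0 W=0
Move 9: B@(2,1) -> caps B=0 W=0
Move 10: W@(0,3) -> caps B=0 W=0
Move 11: B@(0,2) -> caps B=1 W=0
Move 12: W@(2,3) -> caps B=1 W=0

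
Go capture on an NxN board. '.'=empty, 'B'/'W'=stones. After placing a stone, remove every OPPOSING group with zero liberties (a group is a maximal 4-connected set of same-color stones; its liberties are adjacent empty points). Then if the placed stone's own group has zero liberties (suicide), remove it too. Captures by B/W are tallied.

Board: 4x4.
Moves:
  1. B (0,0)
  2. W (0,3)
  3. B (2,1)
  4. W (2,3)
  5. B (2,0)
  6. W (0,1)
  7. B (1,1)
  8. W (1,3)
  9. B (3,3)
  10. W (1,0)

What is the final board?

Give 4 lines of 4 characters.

Answer: .W.W
WB.W
BB.W
...B

Derivation:
Move 1: B@(0,0) -> caps B=0 W=0
Move 2: W@(0,3) -> caps B=0 W=0
Move 3: B@(2,1) -> caps B=0 W=0
Move 4: W@(2,3) -> caps B=0 W=0
Move 5: B@(2,0) -> caps B=0 W=0
Move 6: W@(0,1) -> caps B=0 W=0
Move 7: B@(1,1) -> caps B=0 W=0
Move 8: W@(1,3) -> caps B=0 W=0
Move 9: B@(3,3) -> caps B=0 W=0
Move 10: W@(1,0) -> caps B=0 W=1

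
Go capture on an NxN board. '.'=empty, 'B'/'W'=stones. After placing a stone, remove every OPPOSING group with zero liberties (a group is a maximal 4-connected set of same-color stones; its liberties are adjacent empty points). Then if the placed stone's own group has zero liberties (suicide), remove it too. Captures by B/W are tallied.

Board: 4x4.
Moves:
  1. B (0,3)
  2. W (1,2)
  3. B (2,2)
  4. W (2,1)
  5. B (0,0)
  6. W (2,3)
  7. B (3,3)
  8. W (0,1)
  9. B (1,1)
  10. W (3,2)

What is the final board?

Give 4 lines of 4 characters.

Answer: BW.B
.BW.
.W.W
..W.

Derivation:
Move 1: B@(0,3) -> caps B=0 W=0
Move 2: W@(1,2) -> caps B=0 W=0
Move 3: B@(2,2) -> caps B=0 W=0
Move 4: W@(2,1) -> caps B=0 W=0
Move 5: B@(0,0) -> caps B=0 W=0
Move 6: W@(2,3) -> caps B=0 W=0
Move 7: B@(3,3) -> caps B=0 W=0
Move 8: W@(0,1) -> caps B=0 W=0
Move 9: B@(1,1) -> caps B=0 W=0
Move 10: W@(3,2) -> caps B=0 W=2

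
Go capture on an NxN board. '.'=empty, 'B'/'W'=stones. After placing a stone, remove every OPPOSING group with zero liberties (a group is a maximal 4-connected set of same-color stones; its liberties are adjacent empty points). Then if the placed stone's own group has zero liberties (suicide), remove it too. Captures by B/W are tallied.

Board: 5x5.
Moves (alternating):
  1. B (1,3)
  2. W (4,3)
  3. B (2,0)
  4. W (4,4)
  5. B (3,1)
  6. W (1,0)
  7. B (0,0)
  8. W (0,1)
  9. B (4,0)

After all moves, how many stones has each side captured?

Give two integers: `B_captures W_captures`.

Answer: 0 1

Derivation:
Move 1: B@(1,3) -> caps B=0 W=0
Move 2: W@(4,3) -> caps B=0 W=0
Move 3: B@(2,0) -> caps B=0 W=0
Move 4: W@(4,4) -> caps B=0 W=0
Move 5: B@(3,1) -> caps B=0 W=0
Move 6: W@(1,0) -> caps B=0 W=0
Move 7: B@(0,0) -> caps B=0 W=0
Move 8: W@(0,1) -> caps B=0 W=1
Move 9: B@(4,0) -> caps B=0 W=1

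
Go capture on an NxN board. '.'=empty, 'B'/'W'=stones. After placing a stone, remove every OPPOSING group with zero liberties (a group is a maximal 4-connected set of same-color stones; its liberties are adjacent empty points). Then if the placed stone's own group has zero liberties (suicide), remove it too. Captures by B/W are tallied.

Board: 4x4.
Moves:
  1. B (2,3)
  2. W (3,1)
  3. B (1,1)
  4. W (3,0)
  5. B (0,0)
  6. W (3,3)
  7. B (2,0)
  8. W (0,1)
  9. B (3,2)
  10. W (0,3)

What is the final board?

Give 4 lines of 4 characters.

Answer: BW.W
.B..
B..B
WWB.

Derivation:
Move 1: B@(2,3) -> caps B=0 W=0
Move 2: W@(3,1) -> caps B=0 W=0
Move 3: B@(1,1) -> caps B=0 W=0
Move 4: W@(3,0) -> caps B=0 W=0
Move 5: B@(0,0) -> caps B=0 W=0
Move 6: W@(3,3) -> caps B=0 W=0
Move 7: B@(2,0) -> caps B=0 W=0
Move 8: W@(0,1) -> caps B=0 W=0
Move 9: B@(3,2) -> caps B=1 W=0
Move 10: W@(0,3) -> caps B=1 W=0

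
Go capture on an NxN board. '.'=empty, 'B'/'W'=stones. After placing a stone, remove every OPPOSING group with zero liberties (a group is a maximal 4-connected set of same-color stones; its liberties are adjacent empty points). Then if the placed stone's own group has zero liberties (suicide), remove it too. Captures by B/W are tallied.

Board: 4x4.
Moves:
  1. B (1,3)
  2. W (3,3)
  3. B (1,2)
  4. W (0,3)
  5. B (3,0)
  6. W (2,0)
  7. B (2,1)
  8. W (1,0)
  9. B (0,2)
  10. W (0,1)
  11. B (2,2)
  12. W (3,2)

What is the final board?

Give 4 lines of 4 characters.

Move 1: B@(1,3) -> caps B=0 W=0
Move 2: W@(3,3) -> caps B=0 W=0
Move 3: B@(1,2) -> caps B=0 W=0
Move 4: W@(0,3) -> caps B=0 W=0
Move 5: B@(3,0) -> caps B=0 W=0
Move 6: W@(2,0) -> caps B=0 W=0
Move 7: B@(2,1) -> caps B=0 W=0
Move 8: W@(1,0) -> caps B=0 W=0
Move 9: B@(0,2) -> caps B=1 W=0
Move 10: W@(0,1) -> caps B=1 W=0
Move 11: B@(2,2) -> caps B=1 W=0
Move 12: W@(3,2) -> caps B=1 W=0

Answer: .WB.
W.BB
WBB.
B.WW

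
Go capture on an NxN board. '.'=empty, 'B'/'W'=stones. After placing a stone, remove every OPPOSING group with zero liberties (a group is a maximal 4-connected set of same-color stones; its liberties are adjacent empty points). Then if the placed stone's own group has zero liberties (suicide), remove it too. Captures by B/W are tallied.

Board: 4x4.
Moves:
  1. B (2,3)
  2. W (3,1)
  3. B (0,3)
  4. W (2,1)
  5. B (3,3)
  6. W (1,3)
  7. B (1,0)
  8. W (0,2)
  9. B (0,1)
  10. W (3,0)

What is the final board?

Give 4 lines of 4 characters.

Move 1: B@(2,3) -> caps B=0 W=0
Move 2: W@(3,1) -> caps B=0 W=0
Move 3: B@(0,3) -> caps B=0 W=0
Move 4: W@(2,1) -> caps B=0 W=0
Move 5: B@(3,3) -> caps B=0 W=0
Move 6: W@(1,3) -> caps B=0 W=0
Move 7: B@(1,0) -> caps B=0 W=0
Move 8: W@(0,2) -> caps B=0 W=1
Move 9: B@(0,1) -> caps B=0 W=1
Move 10: W@(3,0) -> caps B=0 W=1

Answer: .BW.
B..W
.W.B
WW.B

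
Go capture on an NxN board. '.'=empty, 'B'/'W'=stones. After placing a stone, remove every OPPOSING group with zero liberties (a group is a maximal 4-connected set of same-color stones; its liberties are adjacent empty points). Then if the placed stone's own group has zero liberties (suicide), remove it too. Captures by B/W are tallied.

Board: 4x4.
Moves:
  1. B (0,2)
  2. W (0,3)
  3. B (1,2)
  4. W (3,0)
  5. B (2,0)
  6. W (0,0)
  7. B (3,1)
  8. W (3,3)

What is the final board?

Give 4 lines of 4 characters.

Move 1: B@(0,2) -> caps B=0 W=0
Move 2: W@(0,3) -> caps B=0 W=0
Move 3: B@(1,2) -> caps B=0 W=0
Move 4: W@(3,0) -> caps B=0 W=0
Move 5: B@(2,0) -> caps B=0 W=0
Move 6: W@(0,0) -> caps B=0 W=0
Move 7: B@(3,1) -> caps B=1 W=0
Move 8: W@(3,3) -> caps B=1 W=0

Answer: W.BW
..B.
B...
.B.W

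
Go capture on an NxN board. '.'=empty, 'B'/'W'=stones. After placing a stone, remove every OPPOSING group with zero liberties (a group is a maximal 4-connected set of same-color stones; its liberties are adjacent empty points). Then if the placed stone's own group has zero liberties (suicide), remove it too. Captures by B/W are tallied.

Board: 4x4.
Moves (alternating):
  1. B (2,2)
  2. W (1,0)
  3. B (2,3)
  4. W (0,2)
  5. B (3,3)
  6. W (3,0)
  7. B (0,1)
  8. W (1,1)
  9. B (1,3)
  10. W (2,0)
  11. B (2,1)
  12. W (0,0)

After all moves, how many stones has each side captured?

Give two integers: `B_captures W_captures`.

Move 1: B@(2,2) -> caps B=0 W=0
Move 2: W@(1,0) -> caps B=0 W=0
Move 3: B@(2,3) -> caps B=0 W=0
Move 4: W@(0,2) -> caps B=0 W=0
Move 5: B@(3,3) -> caps B=0 W=0
Move 6: W@(3,0) -> caps B=0 W=0
Move 7: B@(0,1) -> caps B=0 W=0
Move 8: W@(1,1) -> caps B=0 W=0
Move 9: B@(1,3) -> caps B=0 W=0
Move 10: W@(2,0) -> caps B=0 W=0
Move 11: B@(2,1) -> caps B=0 W=0
Move 12: W@(0,0) -> caps B=0 W=1

Answer: 0 1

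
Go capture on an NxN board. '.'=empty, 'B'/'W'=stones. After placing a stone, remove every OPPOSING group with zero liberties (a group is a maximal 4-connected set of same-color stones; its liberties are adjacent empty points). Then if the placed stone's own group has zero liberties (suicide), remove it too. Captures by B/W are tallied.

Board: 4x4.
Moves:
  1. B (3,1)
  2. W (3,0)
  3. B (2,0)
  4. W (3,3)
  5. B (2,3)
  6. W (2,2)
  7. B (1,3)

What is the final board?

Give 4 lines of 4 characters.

Move 1: B@(3,1) -> caps B=0 W=0
Move 2: W@(3,0) -> caps B=0 W=0
Move 3: B@(2,0) -> caps B=1 W=0
Move 4: W@(3,3) -> caps B=1 W=0
Move 5: B@(2,3) -> caps B=1 W=0
Move 6: W@(2,2) -> caps B=1 W=0
Move 7: B@(1,3) -> caps B=1 W=0

Answer: ....
...B
B.WB
.B.W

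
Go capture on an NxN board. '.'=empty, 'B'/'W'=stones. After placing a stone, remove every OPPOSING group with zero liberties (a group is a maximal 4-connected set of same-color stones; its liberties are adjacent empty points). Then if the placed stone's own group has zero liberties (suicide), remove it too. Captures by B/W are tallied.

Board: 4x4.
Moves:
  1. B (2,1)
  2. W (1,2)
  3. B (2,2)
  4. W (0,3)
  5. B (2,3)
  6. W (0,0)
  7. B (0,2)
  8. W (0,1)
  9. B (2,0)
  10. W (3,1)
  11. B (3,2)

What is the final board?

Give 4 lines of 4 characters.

Move 1: B@(2,1) -> caps B=0 W=0
Move 2: W@(1,2) -> caps B=0 W=0
Move 3: B@(2,2) -> caps B=0 W=0
Move 4: W@(0,3) -> caps B=0 W=0
Move 5: B@(2,3) -> caps B=0 W=0
Move 6: W@(0,0) -> caps B=0 W=0
Move 7: B@(0,2) -> caps B=0 W=0
Move 8: W@(0,1) -> caps B=0 W=1
Move 9: B@(2,0) -> caps B=0 W=1
Move 10: W@(3,1) -> caps B=0 W=1
Move 11: B@(3,2) -> caps B=0 W=1

Answer: WW.W
..W.
BBBB
.WB.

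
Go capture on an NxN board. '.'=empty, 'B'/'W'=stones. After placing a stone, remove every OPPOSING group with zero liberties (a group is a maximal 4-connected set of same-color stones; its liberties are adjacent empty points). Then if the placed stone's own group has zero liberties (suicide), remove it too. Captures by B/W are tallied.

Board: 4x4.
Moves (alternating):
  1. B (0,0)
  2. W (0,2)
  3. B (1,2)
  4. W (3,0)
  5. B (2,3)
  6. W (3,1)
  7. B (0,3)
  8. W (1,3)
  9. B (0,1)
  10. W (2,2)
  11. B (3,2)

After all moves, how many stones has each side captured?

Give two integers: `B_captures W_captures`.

Move 1: B@(0,0) -> caps B=0 W=0
Move 2: W@(0,2) -> caps B=0 W=0
Move 3: B@(1,2) -> caps B=0 W=0
Move 4: W@(3,0) -> caps B=0 W=0
Move 5: B@(2,3) -> caps B=0 W=0
Move 6: W@(3,1) -> caps B=0 W=0
Move 7: B@(0,3) -> caps B=0 W=0
Move 8: W@(1,3) -> caps B=0 W=1
Move 9: B@(0,1) -> caps B=0 W=1
Move 10: W@(2,2) -> caps B=0 W=1
Move 11: B@(3,2) -> caps B=0 W=1

Answer: 0 1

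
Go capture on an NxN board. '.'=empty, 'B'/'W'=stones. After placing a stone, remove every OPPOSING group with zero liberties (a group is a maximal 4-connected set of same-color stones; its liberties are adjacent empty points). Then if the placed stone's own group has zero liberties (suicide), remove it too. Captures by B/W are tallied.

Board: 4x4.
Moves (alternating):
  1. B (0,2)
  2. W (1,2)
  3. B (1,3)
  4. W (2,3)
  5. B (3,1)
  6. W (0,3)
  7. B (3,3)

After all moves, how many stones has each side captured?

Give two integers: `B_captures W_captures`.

Move 1: B@(0,2) -> caps B=0 W=0
Move 2: W@(1,2) -> caps B=0 W=0
Move 3: B@(1,3) -> caps B=0 W=0
Move 4: W@(2,3) -> caps B=0 W=0
Move 5: B@(3,1) -> caps B=0 W=0
Move 6: W@(0,3) -> caps B=0 W=1
Move 7: B@(3,3) -> caps B=0 W=1

Answer: 0 1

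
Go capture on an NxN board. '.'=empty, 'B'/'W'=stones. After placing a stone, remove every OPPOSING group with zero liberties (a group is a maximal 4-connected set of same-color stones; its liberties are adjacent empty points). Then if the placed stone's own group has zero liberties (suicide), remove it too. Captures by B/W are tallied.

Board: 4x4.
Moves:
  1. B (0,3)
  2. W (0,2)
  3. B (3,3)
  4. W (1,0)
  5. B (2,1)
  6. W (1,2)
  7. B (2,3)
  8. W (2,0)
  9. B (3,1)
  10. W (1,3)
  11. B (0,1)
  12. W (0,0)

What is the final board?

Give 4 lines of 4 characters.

Answer: WBW.
W.WW
WB.B
.B.B

Derivation:
Move 1: B@(0,3) -> caps B=0 W=0
Move 2: W@(0,2) -> caps B=0 W=0
Move 3: B@(3,3) -> caps B=0 W=0
Move 4: W@(1,0) -> caps B=0 W=0
Move 5: B@(2,1) -> caps B=0 W=0
Move 6: W@(1,2) -> caps B=0 W=0
Move 7: B@(2,3) -> caps B=0 W=0
Move 8: W@(2,0) -> caps B=0 W=0
Move 9: B@(3,1) -> caps B=0 W=0
Move 10: W@(1,3) -> caps B=0 W=1
Move 11: B@(0,1) -> caps B=0 W=1
Move 12: W@(0,0) -> caps B=0 W=1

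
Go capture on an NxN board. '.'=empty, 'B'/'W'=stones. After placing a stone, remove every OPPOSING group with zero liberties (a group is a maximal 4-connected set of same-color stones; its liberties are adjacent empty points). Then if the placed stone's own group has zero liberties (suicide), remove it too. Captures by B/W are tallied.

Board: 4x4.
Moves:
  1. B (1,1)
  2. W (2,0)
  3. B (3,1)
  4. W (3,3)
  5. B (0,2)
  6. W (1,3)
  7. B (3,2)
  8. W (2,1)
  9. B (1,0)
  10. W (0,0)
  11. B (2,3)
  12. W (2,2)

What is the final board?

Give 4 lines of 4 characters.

Move 1: B@(1,1) -> caps B=0 W=0
Move 2: W@(2,0) -> caps B=0 W=0
Move 3: B@(3,1) -> caps B=0 W=0
Move 4: W@(3,3) -> caps B=0 W=0
Move 5: B@(0,2) -> caps B=0 W=0
Move 6: W@(1,3) -> caps B=0 W=0
Move 7: B@(3,2) -> caps B=0 W=0
Move 8: W@(2,1) -> caps B=0 W=0
Move 9: B@(1,0) -> caps B=0 W=0
Move 10: W@(0,0) -> caps B=0 W=0
Move 11: B@(2,3) -> caps B=1 W=0
Move 12: W@(2,2) -> caps B=1 W=0

Answer: W.B.
BB.W
WWWB
.BB.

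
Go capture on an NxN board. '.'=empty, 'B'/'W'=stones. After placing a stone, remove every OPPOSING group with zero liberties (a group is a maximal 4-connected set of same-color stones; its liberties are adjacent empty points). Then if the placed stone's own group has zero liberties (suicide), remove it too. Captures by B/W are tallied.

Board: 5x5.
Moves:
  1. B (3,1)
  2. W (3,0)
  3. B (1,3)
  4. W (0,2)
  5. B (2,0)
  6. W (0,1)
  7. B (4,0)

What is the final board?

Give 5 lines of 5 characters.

Move 1: B@(3,1) -> caps B=0 W=0
Move 2: W@(3,0) -> caps B=0 W=0
Move 3: B@(1,3) -> caps B=0 W=0
Move 4: W@(0,2) -> caps B=0 W=0
Move 5: B@(2,0) -> caps B=0 W=0
Move 6: W@(0,1) -> caps B=0 W=0
Move 7: B@(4,0) -> caps B=1 W=0

Answer: .WW..
...B.
B....
.B...
B....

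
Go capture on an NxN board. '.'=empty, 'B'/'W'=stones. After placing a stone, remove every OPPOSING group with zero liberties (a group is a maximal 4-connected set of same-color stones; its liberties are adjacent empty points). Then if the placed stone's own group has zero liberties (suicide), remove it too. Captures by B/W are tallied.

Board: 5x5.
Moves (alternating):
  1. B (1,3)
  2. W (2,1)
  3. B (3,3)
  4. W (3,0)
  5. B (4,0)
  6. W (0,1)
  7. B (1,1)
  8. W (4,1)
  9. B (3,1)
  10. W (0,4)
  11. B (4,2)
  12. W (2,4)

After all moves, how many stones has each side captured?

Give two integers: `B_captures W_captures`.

Move 1: B@(1,3) -> caps B=0 W=0
Move 2: W@(2,1) -> caps B=0 W=0
Move 3: B@(3,3) -> caps B=0 W=0
Move 4: W@(3,0) -> caps B=0 W=0
Move 5: B@(4,0) -> caps B=0 W=0
Move 6: W@(0,1) -> caps B=0 W=0
Move 7: B@(1,1) -> caps B=0 W=0
Move 8: W@(4,1) -> caps B=0 W=1
Move 9: B@(3,1) -> caps B=0 W=1
Move 10: W@(0,4) -> caps B=0 W=1
Move 11: B@(4,2) -> caps B=0 W=1
Move 12: W@(2,4) -> caps B=0 W=1

Answer: 0 1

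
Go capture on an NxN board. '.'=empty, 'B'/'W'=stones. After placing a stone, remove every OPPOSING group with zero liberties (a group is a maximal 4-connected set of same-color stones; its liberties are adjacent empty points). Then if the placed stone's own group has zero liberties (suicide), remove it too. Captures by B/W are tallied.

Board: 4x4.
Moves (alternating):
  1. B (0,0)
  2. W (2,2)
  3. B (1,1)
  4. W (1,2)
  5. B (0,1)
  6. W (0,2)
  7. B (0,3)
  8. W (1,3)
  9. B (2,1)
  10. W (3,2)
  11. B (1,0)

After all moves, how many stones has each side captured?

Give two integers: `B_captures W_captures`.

Move 1: B@(0,0) -> caps B=0 W=0
Move 2: W@(2,2) -> caps B=0 W=0
Move 3: B@(1,1) -> caps B=0 W=0
Move 4: W@(1,2) -> caps B=0 W=0
Move 5: B@(0,1) -> caps B=0 W=0
Move 6: W@(0,2) -> caps B=0 W=0
Move 7: B@(0,3) -> caps B=0 W=0
Move 8: W@(1,3) -> caps B=0 W=1
Move 9: B@(2,1) -> caps B=0 W=1
Move 10: W@(3,2) -> caps B=0 W=1
Move 11: B@(1,0) -> caps B=0 W=1

Answer: 0 1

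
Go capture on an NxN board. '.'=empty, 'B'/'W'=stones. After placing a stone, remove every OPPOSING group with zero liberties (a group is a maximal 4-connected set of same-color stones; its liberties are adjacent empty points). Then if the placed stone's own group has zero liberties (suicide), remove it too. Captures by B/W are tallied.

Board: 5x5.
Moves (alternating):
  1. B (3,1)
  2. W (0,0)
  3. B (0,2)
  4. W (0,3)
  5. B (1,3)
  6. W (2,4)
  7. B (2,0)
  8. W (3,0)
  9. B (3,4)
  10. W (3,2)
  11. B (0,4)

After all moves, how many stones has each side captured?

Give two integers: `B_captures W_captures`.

Move 1: B@(3,1) -> caps B=0 W=0
Move 2: W@(0,0) -> caps B=0 W=0
Move 3: B@(0,2) -> caps B=0 W=0
Move 4: W@(0,3) -> caps B=0 W=0
Move 5: B@(1,3) -> caps B=0 W=0
Move 6: W@(2,4) -> caps B=0 W=0
Move 7: B@(2,0) -> caps B=0 W=0
Move 8: W@(3,0) -> caps B=0 W=0
Move 9: B@(3,4) -> caps B=0 W=0
Move 10: W@(3,2) -> caps B=0 W=0
Move 11: B@(0,4) -> caps B=1 W=0

Answer: 1 0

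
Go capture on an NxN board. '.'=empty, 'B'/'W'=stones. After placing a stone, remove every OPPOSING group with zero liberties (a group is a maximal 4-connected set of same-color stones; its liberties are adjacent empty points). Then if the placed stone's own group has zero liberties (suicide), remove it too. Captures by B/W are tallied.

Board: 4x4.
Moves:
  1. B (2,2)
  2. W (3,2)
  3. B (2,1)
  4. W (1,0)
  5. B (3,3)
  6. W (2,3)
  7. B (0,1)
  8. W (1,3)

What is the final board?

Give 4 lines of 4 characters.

Answer: .B..
W..W
.BBW
..W.

Derivation:
Move 1: B@(2,2) -> caps B=0 W=0
Move 2: W@(3,2) -> caps B=0 W=0
Move 3: B@(2,1) -> caps B=0 W=0
Move 4: W@(1,0) -> caps B=0 W=0
Move 5: B@(3,3) -> caps B=0 W=0
Move 6: W@(2,3) -> caps B=0 W=1
Move 7: B@(0,1) -> caps B=0 W=1
Move 8: W@(1,3) -> caps B=0 W=1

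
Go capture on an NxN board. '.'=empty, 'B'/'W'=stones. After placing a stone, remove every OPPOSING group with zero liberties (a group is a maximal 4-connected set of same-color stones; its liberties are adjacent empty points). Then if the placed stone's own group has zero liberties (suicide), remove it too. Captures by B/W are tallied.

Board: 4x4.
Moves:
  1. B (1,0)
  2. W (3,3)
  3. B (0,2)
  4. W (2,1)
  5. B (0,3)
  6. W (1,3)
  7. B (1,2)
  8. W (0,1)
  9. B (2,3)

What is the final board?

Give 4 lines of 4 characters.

Move 1: B@(1,0) -> caps B=0 W=0
Move 2: W@(3,3) -> caps B=0 W=0
Move 3: B@(0,2) -> caps B=0 W=0
Move 4: W@(2,1) -> caps B=0 W=0
Move 5: B@(0,3) -> caps B=0 W=0
Move 6: W@(1,3) -> caps B=0 W=0
Move 7: B@(1,2) -> caps B=0 W=0
Move 8: W@(0,1) -> caps B=0 W=0
Move 9: B@(2,3) -> caps B=1 W=0

Answer: .WBB
B.B.
.W.B
...W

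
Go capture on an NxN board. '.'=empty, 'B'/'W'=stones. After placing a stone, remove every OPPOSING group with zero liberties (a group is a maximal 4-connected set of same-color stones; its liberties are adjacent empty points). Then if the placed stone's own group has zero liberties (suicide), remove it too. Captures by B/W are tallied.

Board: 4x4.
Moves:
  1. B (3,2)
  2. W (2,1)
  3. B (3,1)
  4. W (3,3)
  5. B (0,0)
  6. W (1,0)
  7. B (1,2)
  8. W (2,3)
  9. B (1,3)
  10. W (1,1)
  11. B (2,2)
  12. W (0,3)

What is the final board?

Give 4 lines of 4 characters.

Answer: B..W
WWBB
.WB.
.BB.

Derivation:
Move 1: B@(3,2) -> caps B=0 W=0
Move 2: W@(2,1) -> caps B=0 W=0
Move 3: B@(3,1) -> caps B=0 W=0
Move 4: W@(3,3) -> caps B=0 W=0
Move 5: B@(0,0) -> caps B=0 W=0
Move 6: W@(1,0) -> caps B=0 W=0
Move 7: B@(1,2) -> caps B=0 W=0
Move 8: W@(2,3) -> caps B=0 W=0
Move 9: B@(1,3) -> caps B=0 W=0
Move 10: W@(1,1) -> caps B=0 W=0
Move 11: B@(2,2) -> caps B=2 W=0
Move 12: W@(0,3) -> caps B=2 W=0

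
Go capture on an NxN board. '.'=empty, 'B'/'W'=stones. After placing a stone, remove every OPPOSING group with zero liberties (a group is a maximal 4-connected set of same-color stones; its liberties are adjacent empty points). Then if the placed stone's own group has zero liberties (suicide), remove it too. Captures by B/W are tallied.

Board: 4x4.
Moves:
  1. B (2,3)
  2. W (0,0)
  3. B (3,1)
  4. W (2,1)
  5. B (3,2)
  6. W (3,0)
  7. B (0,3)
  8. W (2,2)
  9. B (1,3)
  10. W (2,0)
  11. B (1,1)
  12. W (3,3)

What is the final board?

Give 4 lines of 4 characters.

Move 1: B@(2,3) -> caps B=0 W=0
Move 2: W@(0,0) -> caps B=0 W=0
Move 3: B@(3,1) -> caps B=0 W=0
Move 4: W@(2,1) -> caps B=0 W=0
Move 5: B@(3,2) -> caps B=0 W=0
Move 6: W@(3,0) -> caps B=0 W=0
Move 7: B@(0,3) -> caps B=0 W=0
Move 8: W@(2,2) -> caps B=0 W=0
Move 9: B@(1,3) -> caps B=0 W=0
Move 10: W@(2,0) -> caps B=0 W=0
Move 11: B@(1,1) -> caps B=0 W=0
Move 12: W@(3,3) -> caps B=0 W=2

Answer: W..B
.B.B
WWWB
W..W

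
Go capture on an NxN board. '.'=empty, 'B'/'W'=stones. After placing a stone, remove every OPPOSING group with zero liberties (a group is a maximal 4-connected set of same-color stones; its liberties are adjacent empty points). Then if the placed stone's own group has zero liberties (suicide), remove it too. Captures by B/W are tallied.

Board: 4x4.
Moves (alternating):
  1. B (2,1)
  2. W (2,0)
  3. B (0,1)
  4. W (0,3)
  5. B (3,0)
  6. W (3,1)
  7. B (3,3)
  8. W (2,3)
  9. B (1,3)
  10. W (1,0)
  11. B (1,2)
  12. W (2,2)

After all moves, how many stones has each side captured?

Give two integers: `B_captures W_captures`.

Move 1: B@(2,1) -> caps B=0 W=0
Move 2: W@(2,0) -> caps B=0 W=0
Move 3: B@(0,1) -> caps B=0 W=0
Move 4: W@(0,3) -> caps B=0 W=0
Move 5: B@(3,0) -> caps B=0 W=0
Move 6: W@(3,1) -> caps B=0 W=1
Move 7: B@(3,3) -> caps B=0 W=1
Move 8: W@(2,3) -> caps B=0 W=1
Move 9: B@(1,3) -> caps B=0 W=1
Move 10: W@(1,0) -> caps B=0 W=1
Move 11: B@(1,2) -> caps B=0 W=1
Move 12: W@(2,2) -> caps B=0 W=1

Answer: 0 1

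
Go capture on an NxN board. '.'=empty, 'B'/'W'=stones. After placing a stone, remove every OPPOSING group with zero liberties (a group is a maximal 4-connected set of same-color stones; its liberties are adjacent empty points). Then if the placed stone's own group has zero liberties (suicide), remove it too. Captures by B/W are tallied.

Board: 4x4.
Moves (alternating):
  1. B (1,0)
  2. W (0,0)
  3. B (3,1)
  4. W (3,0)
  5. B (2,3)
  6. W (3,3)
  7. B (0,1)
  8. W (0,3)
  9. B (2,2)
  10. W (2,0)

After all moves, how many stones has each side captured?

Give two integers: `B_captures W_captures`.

Answer: 1 0

Derivation:
Move 1: B@(1,0) -> caps B=0 W=0
Move 2: W@(0,0) -> caps B=0 W=0
Move 3: B@(3,1) -> caps B=0 W=0
Move 4: W@(3,0) -> caps B=0 W=0
Move 5: B@(2,3) -> caps B=0 W=0
Move 6: W@(3,3) -> caps B=0 W=0
Move 7: B@(0,1) -> caps B=1 W=0
Move 8: W@(0,3) -> caps B=1 W=0
Move 9: B@(2,2) -> caps B=1 W=0
Move 10: W@(2,0) -> caps B=1 W=0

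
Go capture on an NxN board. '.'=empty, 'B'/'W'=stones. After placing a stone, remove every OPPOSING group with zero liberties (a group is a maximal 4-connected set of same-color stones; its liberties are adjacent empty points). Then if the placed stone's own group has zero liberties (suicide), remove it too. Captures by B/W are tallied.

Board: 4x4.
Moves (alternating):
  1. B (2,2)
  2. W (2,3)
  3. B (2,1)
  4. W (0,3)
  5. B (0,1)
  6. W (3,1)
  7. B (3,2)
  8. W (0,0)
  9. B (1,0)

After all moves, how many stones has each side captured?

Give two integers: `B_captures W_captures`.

Answer: 1 0

Derivation:
Move 1: B@(2,2) -> caps B=0 W=0
Move 2: W@(2,3) -> caps B=0 W=0
Move 3: B@(2,1) -> caps B=0 W=0
Move 4: W@(0,3) -> caps B=0 W=0
Move 5: B@(0,1) -> caps B=0 W=0
Move 6: W@(3,1) -> caps B=0 W=0
Move 7: B@(3,2) -> caps B=0 W=0
Move 8: W@(0,0) -> caps B=0 W=0
Move 9: B@(1,0) -> caps B=1 W=0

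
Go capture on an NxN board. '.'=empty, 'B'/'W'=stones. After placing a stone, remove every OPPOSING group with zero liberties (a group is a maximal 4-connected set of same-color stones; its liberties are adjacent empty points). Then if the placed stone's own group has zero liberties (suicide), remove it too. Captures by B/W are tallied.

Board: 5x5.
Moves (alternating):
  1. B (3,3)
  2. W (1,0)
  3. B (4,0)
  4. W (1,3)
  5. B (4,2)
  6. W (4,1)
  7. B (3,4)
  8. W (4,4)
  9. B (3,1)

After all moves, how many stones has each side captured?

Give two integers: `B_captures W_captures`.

Move 1: B@(3,3) -> caps B=0 W=0
Move 2: W@(1,0) -> caps B=0 W=0
Move 3: B@(4,0) -> caps B=0 W=0
Move 4: W@(1,3) -> caps B=0 W=0
Move 5: B@(4,2) -> caps B=0 W=0
Move 6: W@(4,1) -> caps B=0 W=0
Move 7: B@(3,4) -> caps B=0 W=0
Move 8: W@(4,4) -> caps B=0 W=0
Move 9: B@(3,1) -> caps B=1 W=0

Answer: 1 0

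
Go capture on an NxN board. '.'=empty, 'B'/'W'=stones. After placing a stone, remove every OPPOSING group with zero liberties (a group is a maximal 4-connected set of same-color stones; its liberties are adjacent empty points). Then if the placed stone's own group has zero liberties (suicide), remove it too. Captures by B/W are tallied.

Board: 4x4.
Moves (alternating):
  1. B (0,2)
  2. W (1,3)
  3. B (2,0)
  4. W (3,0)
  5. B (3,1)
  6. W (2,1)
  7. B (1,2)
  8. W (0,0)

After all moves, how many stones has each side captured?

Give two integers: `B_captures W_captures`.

Answer: 1 0

Derivation:
Move 1: B@(0,2) -> caps B=0 W=0
Move 2: W@(1,3) -> caps B=0 W=0
Move 3: B@(2,0) -> caps B=0 W=0
Move 4: W@(3,0) -> caps B=0 W=0
Move 5: B@(3,1) -> caps B=1 W=0
Move 6: W@(2,1) -> caps B=1 W=0
Move 7: B@(1,2) -> caps B=1 W=0
Move 8: W@(0,0) -> caps B=1 W=0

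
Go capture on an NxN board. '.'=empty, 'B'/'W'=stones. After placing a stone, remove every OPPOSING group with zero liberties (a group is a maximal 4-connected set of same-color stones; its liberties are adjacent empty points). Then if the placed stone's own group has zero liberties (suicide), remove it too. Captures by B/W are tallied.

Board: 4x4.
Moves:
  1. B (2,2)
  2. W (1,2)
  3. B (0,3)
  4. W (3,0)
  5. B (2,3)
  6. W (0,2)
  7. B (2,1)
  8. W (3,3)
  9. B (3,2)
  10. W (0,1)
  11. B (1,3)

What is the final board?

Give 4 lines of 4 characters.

Move 1: B@(2,2) -> caps B=0 W=0
Move 2: W@(1,2) -> caps B=0 W=0
Move 3: B@(0,3) -> caps B=0 W=0
Move 4: W@(3,0) -> caps B=0 W=0
Move 5: B@(2,3) -> caps B=0 W=0
Move 6: W@(0,2) -> caps B=0 W=0
Move 7: B@(2,1) -> caps B=0 W=0
Move 8: W@(3,3) -> caps B=0 W=0
Move 9: B@(3,2) -> caps B=1 W=0
Move 10: W@(0,1) -> caps B=1 W=0
Move 11: B@(1,3) -> caps B=1 W=0

Answer: .WWB
..WB
.BBB
W.B.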